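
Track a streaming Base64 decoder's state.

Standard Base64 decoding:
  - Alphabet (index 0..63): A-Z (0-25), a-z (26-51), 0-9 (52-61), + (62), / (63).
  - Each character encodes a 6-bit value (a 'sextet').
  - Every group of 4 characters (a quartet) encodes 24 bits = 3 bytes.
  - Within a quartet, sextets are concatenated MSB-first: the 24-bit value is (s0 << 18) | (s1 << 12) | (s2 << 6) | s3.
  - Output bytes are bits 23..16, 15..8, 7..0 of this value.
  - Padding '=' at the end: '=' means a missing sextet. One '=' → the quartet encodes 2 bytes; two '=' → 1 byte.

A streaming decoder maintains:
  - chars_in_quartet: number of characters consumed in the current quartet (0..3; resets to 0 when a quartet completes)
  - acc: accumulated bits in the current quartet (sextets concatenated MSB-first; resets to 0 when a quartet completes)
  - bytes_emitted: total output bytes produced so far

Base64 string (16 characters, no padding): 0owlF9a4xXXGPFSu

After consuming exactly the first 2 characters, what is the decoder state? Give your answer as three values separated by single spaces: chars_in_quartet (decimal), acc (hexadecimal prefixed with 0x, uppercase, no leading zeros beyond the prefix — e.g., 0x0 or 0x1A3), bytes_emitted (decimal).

After char 0 ('0'=52): chars_in_quartet=1 acc=0x34 bytes_emitted=0
After char 1 ('o'=40): chars_in_quartet=2 acc=0xD28 bytes_emitted=0

Answer: 2 0xD28 0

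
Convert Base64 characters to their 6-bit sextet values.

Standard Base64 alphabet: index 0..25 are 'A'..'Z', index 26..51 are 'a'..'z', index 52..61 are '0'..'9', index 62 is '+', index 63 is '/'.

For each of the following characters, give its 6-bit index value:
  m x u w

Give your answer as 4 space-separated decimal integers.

'm': a..z range, 26 + ord('m') − ord('a') = 38
'x': a..z range, 26 + ord('x') − ord('a') = 49
'u': a..z range, 26 + ord('u') − ord('a') = 46
'w': a..z range, 26 + ord('w') − ord('a') = 48

Answer: 38 49 46 48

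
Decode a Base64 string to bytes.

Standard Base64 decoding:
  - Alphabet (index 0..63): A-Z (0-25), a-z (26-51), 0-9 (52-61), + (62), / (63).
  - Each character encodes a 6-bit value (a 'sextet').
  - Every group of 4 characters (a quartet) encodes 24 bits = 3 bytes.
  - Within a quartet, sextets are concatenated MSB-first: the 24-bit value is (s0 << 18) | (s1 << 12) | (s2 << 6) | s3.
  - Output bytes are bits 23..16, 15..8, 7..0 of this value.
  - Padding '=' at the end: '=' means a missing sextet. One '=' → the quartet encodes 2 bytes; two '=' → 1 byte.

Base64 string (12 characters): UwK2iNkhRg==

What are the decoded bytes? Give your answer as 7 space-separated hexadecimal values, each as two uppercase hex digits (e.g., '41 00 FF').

Answer: 53 02 B6 88 D9 21 46

Derivation:
After char 0 ('U'=20): chars_in_quartet=1 acc=0x14 bytes_emitted=0
After char 1 ('w'=48): chars_in_quartet=2 acc=0x530 bytes_emitted=0
After char 2 ('K'=10): chars_in_quartet=3 acc=0x14C0A bytes_emitted=0
After char 3 ('2'=54): chars_in_quartet=4 acc=0x5302B6 -> emit 53 02 B6, reset; bytes_emitted=3
After char 4 ('i'=34): chars_in_quartet=1 acc=0x22 bytes_emitted=3
After char 5 ('N'=13): chars_in_quartet=2 acc=0x88D bytes_emitted=3
After char 6 ('k'=36): chars_in_quartet=3 acc=0x22364 bytes_emitted=3
After char 7 ('h'=33): chars_in_quartet=4 acc=0x88D921 -> emit 88 D9 21, reset; bytes_emitted=6
After char 8 ('R'=17): chars_in_quartet=1 acc=0x11 bytes_emitted=6
After char 9 ('g'=32): chars_in_quartet=2 acc=0x460 bytes_emitted=6
Padding '==': partial quartet acc=0x460 -> emit 46; bytes_emitted=7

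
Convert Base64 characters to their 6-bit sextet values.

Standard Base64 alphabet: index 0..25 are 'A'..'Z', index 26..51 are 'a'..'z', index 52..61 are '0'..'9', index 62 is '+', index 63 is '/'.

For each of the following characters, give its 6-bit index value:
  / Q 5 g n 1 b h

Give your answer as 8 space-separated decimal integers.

'/': index 63
'Q': A..Z range, ord('Q') − ord('A') = 16
'5': 0..9 range, 52 + ord('5') − ord('0') = 57
'g': a..z range, 26 + ord('g') − ord('a') = 32
'n': a..z range, 26 + ord('n') − ord('a') = 39
'1': 0..9 range, 52 + ord('1') − ord('0') = 53
'b': a..z range, 26 + ord('b') − ord('a') = 27
'h': a..z range, 26 + ord('h') − ord('a') = 33

Answer: 63 16 57 32 39 53 27 33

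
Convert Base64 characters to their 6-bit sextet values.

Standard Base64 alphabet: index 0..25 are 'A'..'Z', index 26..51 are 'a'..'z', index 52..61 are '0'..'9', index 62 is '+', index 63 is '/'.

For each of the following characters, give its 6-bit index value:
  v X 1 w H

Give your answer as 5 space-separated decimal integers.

'v': a..z range, 26 + ord('v') − ord('a') = 47
'X': A..Z range, ord('X') − ord('A') = 23
'1': 0..9 range, 52 + ord('1') − ord('0') = 53
'w': a..z range, 26 + ord('w') − ord('a') = 48
'H': A..Z range, ord('H') − ord('A') = 7

Answer: 47 23 53 48 7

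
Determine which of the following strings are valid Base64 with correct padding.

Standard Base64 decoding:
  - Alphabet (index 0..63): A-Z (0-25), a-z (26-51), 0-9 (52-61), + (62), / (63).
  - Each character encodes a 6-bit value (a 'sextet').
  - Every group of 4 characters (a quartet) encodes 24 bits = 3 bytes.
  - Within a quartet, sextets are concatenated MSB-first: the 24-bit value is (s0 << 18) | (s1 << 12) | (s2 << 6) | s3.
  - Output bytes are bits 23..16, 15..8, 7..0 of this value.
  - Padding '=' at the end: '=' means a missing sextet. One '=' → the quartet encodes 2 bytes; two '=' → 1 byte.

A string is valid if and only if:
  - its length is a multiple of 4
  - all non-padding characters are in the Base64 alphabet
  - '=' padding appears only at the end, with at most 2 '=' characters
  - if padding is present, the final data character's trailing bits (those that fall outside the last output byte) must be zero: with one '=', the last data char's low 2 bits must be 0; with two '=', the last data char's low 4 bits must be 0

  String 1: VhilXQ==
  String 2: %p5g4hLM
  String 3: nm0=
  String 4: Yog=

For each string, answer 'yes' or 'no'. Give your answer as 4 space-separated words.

String 1: 'VhilXQ==' → valid
String 2: '%p5g4hLM' → invalid (bad char(s): ['%'])
String 3: 'nm0=' → valid
String 4: 'Yog=' → valid

Answer: yes no yes yes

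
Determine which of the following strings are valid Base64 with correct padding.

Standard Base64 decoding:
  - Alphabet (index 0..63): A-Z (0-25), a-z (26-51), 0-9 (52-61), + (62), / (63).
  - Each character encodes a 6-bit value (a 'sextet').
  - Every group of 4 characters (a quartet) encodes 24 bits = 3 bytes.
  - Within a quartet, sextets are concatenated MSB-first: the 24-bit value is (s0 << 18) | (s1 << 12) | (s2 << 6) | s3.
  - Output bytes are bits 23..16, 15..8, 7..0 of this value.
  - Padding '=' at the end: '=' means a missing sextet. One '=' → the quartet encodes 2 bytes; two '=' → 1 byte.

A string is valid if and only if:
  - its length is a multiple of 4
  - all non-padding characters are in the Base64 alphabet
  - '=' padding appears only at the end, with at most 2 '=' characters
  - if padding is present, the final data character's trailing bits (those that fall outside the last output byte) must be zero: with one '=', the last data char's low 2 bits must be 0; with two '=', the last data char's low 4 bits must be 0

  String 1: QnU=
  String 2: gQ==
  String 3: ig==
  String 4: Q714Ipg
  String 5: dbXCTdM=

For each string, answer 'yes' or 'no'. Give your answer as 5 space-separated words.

String 1: 'QnU=' → valid
String 2: 'gQ==' → valid
String 3: 'ig==' → valid
String 4: 'Q714Ipg' → invalid (len=7 not mult of 4)
String 5: 'dbXCTdM=' → valid

Answer: yes yes yes no yes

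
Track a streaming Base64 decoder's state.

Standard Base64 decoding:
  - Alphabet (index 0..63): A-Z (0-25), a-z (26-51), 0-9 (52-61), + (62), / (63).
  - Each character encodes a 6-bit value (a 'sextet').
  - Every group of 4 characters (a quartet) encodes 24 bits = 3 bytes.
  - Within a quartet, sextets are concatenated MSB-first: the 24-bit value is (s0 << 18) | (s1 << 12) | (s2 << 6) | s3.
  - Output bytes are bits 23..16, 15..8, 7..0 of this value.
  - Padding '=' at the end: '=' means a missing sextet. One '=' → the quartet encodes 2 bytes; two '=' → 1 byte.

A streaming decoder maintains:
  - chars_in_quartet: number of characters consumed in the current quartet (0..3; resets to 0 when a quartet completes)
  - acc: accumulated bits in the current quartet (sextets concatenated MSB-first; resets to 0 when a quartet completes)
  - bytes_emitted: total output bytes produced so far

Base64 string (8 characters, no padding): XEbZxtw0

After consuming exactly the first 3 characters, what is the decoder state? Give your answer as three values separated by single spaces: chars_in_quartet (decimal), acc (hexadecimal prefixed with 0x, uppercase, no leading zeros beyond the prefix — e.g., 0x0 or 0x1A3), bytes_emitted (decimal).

After char 0 ('X'=23): chars_in_quartet=1 acc=0x17 bytes_emitted=0
After char 1 ('E'=4): chars_in_quartet=2 acc=0x5C4 bytes_emitted=0
After char 2 ('b'=27): chars_in_quartet=3 acc=0x1711B bytes_emitted=0

Answer: 3 0x1711B 0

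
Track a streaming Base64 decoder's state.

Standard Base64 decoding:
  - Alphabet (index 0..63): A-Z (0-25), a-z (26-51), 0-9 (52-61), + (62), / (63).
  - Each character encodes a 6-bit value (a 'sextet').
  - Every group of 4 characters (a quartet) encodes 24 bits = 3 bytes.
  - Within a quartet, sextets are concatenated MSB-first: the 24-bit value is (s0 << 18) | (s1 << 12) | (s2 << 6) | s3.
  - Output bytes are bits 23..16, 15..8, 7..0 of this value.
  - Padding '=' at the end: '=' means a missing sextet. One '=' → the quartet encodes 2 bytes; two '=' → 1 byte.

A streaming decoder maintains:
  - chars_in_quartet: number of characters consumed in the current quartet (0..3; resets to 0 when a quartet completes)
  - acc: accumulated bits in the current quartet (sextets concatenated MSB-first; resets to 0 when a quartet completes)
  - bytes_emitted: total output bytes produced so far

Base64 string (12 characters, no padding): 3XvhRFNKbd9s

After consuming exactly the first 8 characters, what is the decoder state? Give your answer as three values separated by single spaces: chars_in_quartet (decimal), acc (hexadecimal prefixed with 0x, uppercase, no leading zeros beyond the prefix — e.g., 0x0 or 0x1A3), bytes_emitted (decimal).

Answer: 0 0x0 6

Derivation:
After char 0 ('3'=55): chars_in_quartet=1 acc=0x37 bytes_emitted=0
After char 1 ('X'=23): chars_in_quartet=2 acc=0xDD7 bytes_emitted=0
After char 2 ('v'=47): chars_in_quartet=3 acc=0x375EF bytes_emitted=0
After char 3 ('h'=33): chars_in_quartet=4 acc=0xDD7BE1 -> emit DD 7B E1, reset; bytes_emitted=3
After char 4 ('R'=17): chars_in_quartet=1 acc=0x11 bytes_emitted=3
After char 5 ('F'=5): chars_in_quartet=2 acc=0x445 bytes_emitted=3
After char 6 ('N'=13): chars_in_quartet=3 acc=0x1114D bytes_emitted=3
After char 7 ('K'=10): chars_in_quartet=4 acc=0x44534A -> emit 44 53 4A, reset; bytes_emitted=6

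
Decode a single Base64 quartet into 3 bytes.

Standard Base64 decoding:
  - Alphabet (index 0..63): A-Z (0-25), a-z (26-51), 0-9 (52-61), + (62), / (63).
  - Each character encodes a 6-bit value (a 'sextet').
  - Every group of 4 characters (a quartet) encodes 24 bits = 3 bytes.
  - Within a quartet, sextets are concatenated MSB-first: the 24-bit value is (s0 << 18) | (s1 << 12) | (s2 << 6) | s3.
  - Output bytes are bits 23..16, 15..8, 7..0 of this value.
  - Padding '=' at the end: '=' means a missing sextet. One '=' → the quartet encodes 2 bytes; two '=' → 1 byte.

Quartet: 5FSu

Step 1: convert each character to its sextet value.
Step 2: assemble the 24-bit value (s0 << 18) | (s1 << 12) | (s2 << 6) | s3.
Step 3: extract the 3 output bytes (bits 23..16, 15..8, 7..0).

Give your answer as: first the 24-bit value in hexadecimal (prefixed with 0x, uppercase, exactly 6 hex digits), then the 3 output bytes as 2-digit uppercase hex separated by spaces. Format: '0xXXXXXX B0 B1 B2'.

Answer: 0xE454AE E4 54 AE

Derivation:
Sextets: 5=57, F=5, S=18, u=46
24-bit: (57<<18) | (5<<12) | (18<<6) | 46
      = 0xE40000 | 0x005000 | 0x000480 | 0x00002E
      = 0xE454AE
Bytes: (v>>16)&0xFF=E4, (v>>8)&0xFF=54, v&0xFF=AE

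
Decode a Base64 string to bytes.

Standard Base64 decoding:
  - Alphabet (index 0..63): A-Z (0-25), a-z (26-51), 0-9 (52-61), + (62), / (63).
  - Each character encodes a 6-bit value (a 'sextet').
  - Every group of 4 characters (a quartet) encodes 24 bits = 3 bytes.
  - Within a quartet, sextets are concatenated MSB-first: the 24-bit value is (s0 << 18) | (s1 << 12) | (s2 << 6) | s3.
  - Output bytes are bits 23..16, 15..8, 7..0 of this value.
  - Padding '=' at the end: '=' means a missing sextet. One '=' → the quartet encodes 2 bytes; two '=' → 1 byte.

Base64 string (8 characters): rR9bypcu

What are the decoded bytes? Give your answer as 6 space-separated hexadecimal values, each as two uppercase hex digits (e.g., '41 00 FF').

Answer: AD 1F 5B CA 97 2E

Derivation:
After char 0 ('r'=43): chars_in_quartet=1 acc=0x2B bytes_emitted=0
After char 1 ('R'=17): chars_in_quartet=2 acc=0xAD1 bytes_emitted=0
After char 2 ('9'=61): chars_in_quartet=3 acc=0x2B47D bytes_emitted=0
After char 3 ('b'=27): chars_in_quartet=4 acc=0xAD1F5B -> emit AD 1F 5B, reset; bytes_emitted=3
After char 4 ('y'=50): chars_in_quartet=1 acc=0x32 bytes_emitted=3
After char 5 ('p'=41): chars_in_quartet=2 acc=0xCA9 bytes_emitted=3
After char 6 ('c'=28): chars_in_quartet=3 acc=0x32A5C bytes_emitted=3
After char 7 ('u'=46): chars_in_quartet=4 acc=0xCA972E -> emit CA 97 2E, reset; bytes_emitted=6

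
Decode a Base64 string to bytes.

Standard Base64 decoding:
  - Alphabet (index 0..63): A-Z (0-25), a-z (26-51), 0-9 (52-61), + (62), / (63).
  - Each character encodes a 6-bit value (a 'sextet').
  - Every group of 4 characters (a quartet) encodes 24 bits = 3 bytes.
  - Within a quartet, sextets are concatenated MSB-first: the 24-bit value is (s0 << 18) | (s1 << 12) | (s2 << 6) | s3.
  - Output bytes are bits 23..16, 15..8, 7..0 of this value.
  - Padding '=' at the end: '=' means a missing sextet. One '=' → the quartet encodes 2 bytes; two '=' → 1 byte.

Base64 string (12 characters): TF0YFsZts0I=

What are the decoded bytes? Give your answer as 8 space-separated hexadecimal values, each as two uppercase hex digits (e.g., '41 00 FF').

Answer: 4C 5D 18 16 C6 6D B3 42

Derivation:
After char 0 ('T'=19): chars_in_quartet=1 acc=0x13 bytes_emitted=0
After char 1 ('F'=5): chars_in_quartet=2 acc=0x4C5 bytes_emitted=0
After char 2 ('0'=52): chars_in_quartet=3 acc=0x13174 bytes_emitted=0
After char 3 ('Y'=24): chars_in_quartet=4 acc=0x4C5D18 -> emit 4C 5D 18, reset; bytes_emitted=3
After char 4 ('F'=5): chars_in_quartet=1 acc=0x5 bytes_emitted=3
After char 5 ('s'=44): chars_in_quartet=2 acc=0x16C bytes_emitted=3
After char 6 ('Z'=25): chars_in_quartet=3 acc=0x5B19 bytes_emitted=3
After char 7 ('t'=45): chars_in_quartet=4 acc=0x16C66D -> emit 16 C6 6D, reset; bytes_emitted=6
After char 8 ('s'=44): chars_in_quartet=1 acc=0x2C bytes_emitted=6
After char 9 ('0'=52): chars_in_quartet=2 acc=0xB34 bytes_emitted=6
After char 10 ('I'=8): chars_in_quartet=3 acc=0x2CD08 bytes_emitted=6
Padding '=': partial quartet acc=0x2CD08 -> emit B3 42; bytes_emitted=8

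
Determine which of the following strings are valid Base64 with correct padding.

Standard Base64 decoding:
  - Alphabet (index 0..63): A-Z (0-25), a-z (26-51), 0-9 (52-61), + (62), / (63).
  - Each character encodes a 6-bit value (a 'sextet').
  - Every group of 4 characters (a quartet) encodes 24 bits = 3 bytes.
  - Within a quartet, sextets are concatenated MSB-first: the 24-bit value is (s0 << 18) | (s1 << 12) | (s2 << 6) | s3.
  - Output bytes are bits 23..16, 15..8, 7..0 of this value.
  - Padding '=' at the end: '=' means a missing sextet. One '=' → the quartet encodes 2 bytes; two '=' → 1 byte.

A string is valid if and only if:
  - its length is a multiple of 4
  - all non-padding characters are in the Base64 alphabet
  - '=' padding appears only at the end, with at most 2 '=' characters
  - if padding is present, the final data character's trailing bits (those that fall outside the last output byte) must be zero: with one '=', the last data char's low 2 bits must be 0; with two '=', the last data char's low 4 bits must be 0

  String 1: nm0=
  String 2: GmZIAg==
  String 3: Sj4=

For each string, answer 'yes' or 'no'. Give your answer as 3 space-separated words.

String 1: 'nm0=' → valid
String 2: 'GmZIAg==' → valid
String 3: 'Sj4=' → valid

Answer: yes yes yes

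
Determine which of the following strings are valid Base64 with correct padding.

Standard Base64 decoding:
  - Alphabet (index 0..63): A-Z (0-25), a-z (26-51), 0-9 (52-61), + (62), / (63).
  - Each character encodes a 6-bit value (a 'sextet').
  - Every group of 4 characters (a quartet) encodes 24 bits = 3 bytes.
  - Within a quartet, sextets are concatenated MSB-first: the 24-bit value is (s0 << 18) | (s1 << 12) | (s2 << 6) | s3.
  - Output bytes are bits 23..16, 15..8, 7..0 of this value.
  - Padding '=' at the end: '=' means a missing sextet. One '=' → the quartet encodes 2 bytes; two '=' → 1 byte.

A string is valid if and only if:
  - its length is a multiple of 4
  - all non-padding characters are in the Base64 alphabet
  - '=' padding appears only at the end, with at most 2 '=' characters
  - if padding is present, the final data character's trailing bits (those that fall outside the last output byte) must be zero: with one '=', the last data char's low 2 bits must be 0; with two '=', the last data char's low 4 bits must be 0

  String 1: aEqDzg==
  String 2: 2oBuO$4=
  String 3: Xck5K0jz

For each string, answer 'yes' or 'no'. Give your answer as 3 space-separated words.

String 1: 'aEqDzg==' → valid
String 2: '2oBuO$4=' → invalid (bad char(s): ['$'])
String 3: 'Xck5K0jz' → valid

Answer: yes no yes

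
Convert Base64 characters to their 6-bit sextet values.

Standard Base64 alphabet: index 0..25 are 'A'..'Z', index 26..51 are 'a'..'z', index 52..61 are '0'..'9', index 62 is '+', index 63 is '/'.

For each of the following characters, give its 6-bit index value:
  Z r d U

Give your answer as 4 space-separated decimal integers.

Answer: 25 43 29 20

Derivation:
'Z': A..Z range, ord('Z') − ord('A') = 25
'r': a..z range, 26 + ord('r') − ord('a') = 43
'd': a..z range, 26 + ord('d') − ord('a') = 29
'U': A..Z range, ord('U') − ord('A') = 20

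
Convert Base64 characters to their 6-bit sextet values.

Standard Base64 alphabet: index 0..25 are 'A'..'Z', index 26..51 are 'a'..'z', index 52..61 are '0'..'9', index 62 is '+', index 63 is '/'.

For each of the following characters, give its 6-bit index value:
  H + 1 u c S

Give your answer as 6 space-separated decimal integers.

Answer: 7 62 53 46 28 18

Derivation:
'H': A..Z range, ord('H') − ord('A') = 7
'+': index 62
'1': 0..9 range, 52 + ord('1') − ord('0') = 53
'u': a..z range, 26 + ord('u') − ord('a') = 46
'c': a..z range, 26 + ord('c') − ord('a') = 28
'S': A..Z range, ord('S') − ord('A') = 18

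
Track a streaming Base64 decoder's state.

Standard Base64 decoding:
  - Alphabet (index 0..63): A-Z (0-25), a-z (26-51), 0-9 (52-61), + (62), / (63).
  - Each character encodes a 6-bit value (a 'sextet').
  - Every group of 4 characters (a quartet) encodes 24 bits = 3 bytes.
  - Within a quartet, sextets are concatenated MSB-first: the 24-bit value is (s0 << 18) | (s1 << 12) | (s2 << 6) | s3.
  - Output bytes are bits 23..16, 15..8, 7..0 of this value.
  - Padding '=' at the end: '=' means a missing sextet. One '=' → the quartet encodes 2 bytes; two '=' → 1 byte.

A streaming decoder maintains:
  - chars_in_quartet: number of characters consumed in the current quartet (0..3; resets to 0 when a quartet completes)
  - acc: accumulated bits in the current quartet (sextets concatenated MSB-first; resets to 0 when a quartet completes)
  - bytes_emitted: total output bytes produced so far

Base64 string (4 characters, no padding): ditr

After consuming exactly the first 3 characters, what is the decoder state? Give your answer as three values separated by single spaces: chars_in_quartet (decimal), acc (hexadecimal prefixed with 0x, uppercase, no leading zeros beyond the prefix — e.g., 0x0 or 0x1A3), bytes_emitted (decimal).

After char 0 ('d'=29): chars_in_quartet=1 acc=0x1D bytes_emitted=0
After char 1 ('i'=34): chars_in_quartet=2 acc=0x762 bytes_emitted=0
After char 2 ('t'=45): chars_in_quartet=3 acc=0x1D8AD bytes_emitted=0

Answer: 3 0x1D8AD 0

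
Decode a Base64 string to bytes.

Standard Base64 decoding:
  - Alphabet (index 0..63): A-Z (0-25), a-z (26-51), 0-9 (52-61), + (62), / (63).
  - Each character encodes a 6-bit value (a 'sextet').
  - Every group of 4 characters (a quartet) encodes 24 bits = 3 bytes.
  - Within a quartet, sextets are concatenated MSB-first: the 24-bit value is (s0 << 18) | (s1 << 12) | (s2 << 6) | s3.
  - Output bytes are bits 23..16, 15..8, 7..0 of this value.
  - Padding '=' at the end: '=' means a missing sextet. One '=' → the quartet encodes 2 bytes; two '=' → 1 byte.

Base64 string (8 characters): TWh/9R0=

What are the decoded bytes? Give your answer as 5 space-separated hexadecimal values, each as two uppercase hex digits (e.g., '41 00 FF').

Answer: 4D 68 7F F5 1D

Derivation:
After char 0 ('T'=19): chars_in_quartet=1 acc=0x13 bytes_emitted=0
After char 1 ('W'=22): chars_in_quartet=2 acc=0x4D6 bytes_emitted=0
After char 2 ('h'=33): chars_in_quartet=3 acc=0x135A1 bytes_emitted=0
After char 3 ('/'=63): chars_in_quartet=4 acc=0x4D687F -> emit 4D 68 7F, reset; bytes_emitted=3
After char 4 ('9'=61): chars_in_quartet=1 acc=0x3D bytes_emitted=3
After char 5 ('R'=17): chars_in_quartet=2 acc=0xF51 bytes_emitted=3
After char 6 ('0'=52): chars_in_quartet=3 acc=0x3D474 bytes_emitted=3
Padding '=': partial quartet acc=0x3D474 -> emit F5 1D; bytes_emitted=5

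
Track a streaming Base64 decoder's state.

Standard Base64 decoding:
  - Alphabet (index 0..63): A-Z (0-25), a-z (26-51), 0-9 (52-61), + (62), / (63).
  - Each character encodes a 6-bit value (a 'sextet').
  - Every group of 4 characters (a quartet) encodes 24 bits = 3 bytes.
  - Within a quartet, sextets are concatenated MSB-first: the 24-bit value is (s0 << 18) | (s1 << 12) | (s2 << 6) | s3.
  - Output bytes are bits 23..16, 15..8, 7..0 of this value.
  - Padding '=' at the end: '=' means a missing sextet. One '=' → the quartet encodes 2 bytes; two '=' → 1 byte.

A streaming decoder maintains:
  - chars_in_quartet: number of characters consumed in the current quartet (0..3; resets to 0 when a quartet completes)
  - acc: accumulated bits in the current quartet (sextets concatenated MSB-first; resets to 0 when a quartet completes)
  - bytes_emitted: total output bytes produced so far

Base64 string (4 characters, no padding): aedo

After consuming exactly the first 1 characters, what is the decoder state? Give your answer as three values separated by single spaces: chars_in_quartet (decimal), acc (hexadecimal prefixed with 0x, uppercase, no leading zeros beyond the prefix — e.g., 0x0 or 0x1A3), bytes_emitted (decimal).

After char 0 ('a'=26): chars_in_quartet=1 acc=0x1A bytes_emitted=0

Answer: 1 0x1A 0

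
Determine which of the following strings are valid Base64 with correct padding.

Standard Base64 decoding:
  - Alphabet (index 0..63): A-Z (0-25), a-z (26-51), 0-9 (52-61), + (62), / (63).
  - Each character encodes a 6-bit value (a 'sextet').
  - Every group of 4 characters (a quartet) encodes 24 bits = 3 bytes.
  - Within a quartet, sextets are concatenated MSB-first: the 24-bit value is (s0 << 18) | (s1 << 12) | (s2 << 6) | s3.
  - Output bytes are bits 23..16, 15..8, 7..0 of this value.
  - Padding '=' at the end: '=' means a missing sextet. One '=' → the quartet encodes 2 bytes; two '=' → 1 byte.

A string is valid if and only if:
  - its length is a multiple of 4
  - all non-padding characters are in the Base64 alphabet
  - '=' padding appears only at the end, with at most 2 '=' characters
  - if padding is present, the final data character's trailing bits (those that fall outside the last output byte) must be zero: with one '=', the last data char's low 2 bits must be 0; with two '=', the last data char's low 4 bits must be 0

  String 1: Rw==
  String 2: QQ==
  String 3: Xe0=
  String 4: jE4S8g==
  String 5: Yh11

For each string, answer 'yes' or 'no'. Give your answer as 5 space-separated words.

Answer: yes yes yes yes yes

Derivation:
String 1: 'Rw==' → valid
String 2: 'QQ==' → valid
String 3: 'Xe0=' → valid
String 4: 'jE4S8g==' → valid
String 5: 'Yh11' → valid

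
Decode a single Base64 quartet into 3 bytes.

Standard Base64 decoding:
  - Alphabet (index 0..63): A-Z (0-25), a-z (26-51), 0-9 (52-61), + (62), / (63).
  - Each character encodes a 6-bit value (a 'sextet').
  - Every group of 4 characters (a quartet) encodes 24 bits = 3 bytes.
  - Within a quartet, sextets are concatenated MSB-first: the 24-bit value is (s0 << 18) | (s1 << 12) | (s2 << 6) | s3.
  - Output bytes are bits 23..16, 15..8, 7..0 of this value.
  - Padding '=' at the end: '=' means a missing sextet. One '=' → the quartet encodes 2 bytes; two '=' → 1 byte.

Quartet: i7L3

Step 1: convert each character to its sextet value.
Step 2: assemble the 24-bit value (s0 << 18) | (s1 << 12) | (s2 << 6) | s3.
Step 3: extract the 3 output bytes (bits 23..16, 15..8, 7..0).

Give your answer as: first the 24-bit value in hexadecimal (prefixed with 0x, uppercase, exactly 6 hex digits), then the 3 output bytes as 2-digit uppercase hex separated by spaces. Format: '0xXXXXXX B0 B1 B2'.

Sextets: i=34, 7=59, L=11, 3=55
24-bit: (34<<18) | (59<<12) | (11<<6) | 55
      = 0x880000 | 0x03B000 | 0x0002C0 | 0x000037
      = 0x8BB2F7
Bytes: (v>>16)&0xFF=8B, (v>>8)&0xFF=B2, v&0xFF=F7

Answer: 0x8BB2F7 8B B2 F7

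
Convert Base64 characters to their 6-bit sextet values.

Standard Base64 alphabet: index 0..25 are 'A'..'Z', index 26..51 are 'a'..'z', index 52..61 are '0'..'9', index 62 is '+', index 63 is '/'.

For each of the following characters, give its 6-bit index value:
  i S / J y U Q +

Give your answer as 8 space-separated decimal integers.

'i': a..z range, 26 + ord('i') − ord('a') = 34
'S': A..Z range, ord('S') − ord('A') = 18
'/': index 63
'J': A..Z range, ord('J') − ord('A') = 9
'y': a..z range, 26 + ord('y') − ord('a') = 50
'U': A..Z range, ord('U') − ord('A') = 20
'Q': A..Z range, ord('Q') − ord('A') = 16
'+': index 62

Answer: 34 18 63 9 50 20 16 62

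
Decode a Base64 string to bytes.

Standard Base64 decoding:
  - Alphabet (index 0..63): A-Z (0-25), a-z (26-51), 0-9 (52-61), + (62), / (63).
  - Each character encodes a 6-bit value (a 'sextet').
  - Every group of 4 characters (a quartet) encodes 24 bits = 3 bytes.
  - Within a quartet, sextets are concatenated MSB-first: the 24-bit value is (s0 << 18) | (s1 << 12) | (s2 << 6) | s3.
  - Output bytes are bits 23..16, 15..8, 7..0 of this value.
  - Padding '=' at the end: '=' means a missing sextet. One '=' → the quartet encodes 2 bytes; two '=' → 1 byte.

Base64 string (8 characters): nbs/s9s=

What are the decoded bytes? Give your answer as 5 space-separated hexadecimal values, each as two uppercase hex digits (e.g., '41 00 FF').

After char 0 ('n'=39): chars_in_quartet=1 acc=0x27 bytes_emitted=0
After char 1 ('b'=27): chars_in_quartet=2 acc=0x9DB bytes_emitted=0
After char 2 ('s'=44): chars_in_quartet=3 acc=0x276EC bytes_emitted=0
After char 3 ('/'=63): chars_in_quartet=4 acc=0x9DBB3F -> emit 9D BB 3F, reset; bytes_emitted=3
After char 4 ('s'=44): chars_in_quartet=1 acc=0x2C bytes_emitted=3
After char 5 ('9'=61): chars_in_quartet=2 acc=0xB3D bytes_emitted=3
After char 6 ('s'=44): chars_in_quartet=3 acc=0x2CF6C bytes_emitted=3
Padding '=': partial quartet acc=0x2CF6C -> emit B3 DB; bytes_emitted=5

Answer: 9D BB 3F B3 DB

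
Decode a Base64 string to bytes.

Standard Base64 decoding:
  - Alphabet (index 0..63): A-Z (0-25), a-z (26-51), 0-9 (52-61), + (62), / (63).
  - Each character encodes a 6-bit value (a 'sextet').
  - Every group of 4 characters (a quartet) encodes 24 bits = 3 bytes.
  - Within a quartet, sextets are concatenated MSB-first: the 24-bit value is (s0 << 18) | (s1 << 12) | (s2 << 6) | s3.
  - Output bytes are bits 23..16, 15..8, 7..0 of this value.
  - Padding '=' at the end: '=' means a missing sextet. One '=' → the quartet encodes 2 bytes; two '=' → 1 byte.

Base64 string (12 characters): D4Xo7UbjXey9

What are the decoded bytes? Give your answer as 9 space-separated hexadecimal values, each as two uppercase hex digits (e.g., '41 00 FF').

Answer: 0F 85 E8 ED 46 E3 5D EC BD

Derivation:
After char 0 ('D'=3): chars_in_quartet=1 acc=0x3 bytes_emitted=0
After char 1 ('4'=56): chars_in_quartet=2 acc=0xF8 bytes_emitted=0
After char 2 ('X'=23): chars_in_quartet=3 acc=0x3E17 bytes_emitted=0
After char 3 ('o'=40): chars_in_quartet=4 acc=0xF85E8 -> emit 0F 85 E8, reset; bytes_emitted=3
After char 4 ('7'=59): chars_in_quartet=1 acc=0x3B bytes_emitted=3
After char 5 ('U'=20): chars_in_quartet=2 acc=0xED4 bytes_emitted=3
After char 6 ('b'=27): chars_in_quartet=3 acc=0x3B51B bytes_emitted=3
After char 7 ('j'=35): chars_in_quartet=4 acc=0xED46E3 -> emit ED 46 E3, reset; bytes_emitted=6
After char 8 ('X'=23): chars_in_quartet=1 acc=0x17 bytes_emitted=6
After char 9 ('e'=30): chars_in_quartet=2 acc=0x5DE bytes_emitted=6
After char 10 ('y'=50): chars_in_quartet=3 acc=0x177B2 bytes_emitted=6
After char 11 ('9'=61): chars_in_quartet=4 acc=0x5DECBD -> emit 5D EC BD, reset; bytes_emitted=9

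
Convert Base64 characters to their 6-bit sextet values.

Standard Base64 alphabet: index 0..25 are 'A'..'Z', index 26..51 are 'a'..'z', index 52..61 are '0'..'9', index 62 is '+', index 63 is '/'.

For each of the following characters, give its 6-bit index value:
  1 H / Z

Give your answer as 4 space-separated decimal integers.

Answer: 53 7 63 25

Derivation:
'1': 0..9 range, 52 + ord('1') − ord('0') = 53
'H': A..Z range, ord('H') − ord('A') = 7
'/': index 63
'Z': A..Z range, ord('Z') − ord('A') = 25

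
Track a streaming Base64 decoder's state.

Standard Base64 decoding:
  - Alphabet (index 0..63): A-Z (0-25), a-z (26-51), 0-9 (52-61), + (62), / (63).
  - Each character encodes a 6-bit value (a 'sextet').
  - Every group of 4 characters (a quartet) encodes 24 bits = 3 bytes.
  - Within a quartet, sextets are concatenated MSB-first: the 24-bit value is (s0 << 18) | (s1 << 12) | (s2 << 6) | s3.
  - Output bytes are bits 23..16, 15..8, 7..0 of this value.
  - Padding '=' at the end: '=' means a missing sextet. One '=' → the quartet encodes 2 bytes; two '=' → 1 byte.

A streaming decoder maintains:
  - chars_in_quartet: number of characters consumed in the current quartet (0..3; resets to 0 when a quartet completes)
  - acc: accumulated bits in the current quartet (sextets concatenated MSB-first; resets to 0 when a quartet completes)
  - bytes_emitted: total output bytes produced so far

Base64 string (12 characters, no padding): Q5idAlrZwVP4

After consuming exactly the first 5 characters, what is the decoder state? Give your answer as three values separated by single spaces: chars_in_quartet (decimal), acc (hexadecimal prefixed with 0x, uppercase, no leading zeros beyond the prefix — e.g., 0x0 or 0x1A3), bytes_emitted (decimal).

Answer: 1 0x0 3

Derivation:
After char 0 ('Q'=16): chars_in_quartet=1 acc=0x10 bytes_emitted=0
After char 1 ('5'=57): chars_in_quartet=2 acc=0x439 bytes_emitted=0
After char 2 ('i'=34): chars_in_quartet=3 acc=0x10E62 bytes_emitted=0
After char 3 ('d'=29): chars_in_quartet=4 acc=0x43989D -> emit 43 98 9D, reset; bytes_emitted=3
After char 4 ('A'=0): chars_in_quartet=1 acc=0x0 bytes_emitted=3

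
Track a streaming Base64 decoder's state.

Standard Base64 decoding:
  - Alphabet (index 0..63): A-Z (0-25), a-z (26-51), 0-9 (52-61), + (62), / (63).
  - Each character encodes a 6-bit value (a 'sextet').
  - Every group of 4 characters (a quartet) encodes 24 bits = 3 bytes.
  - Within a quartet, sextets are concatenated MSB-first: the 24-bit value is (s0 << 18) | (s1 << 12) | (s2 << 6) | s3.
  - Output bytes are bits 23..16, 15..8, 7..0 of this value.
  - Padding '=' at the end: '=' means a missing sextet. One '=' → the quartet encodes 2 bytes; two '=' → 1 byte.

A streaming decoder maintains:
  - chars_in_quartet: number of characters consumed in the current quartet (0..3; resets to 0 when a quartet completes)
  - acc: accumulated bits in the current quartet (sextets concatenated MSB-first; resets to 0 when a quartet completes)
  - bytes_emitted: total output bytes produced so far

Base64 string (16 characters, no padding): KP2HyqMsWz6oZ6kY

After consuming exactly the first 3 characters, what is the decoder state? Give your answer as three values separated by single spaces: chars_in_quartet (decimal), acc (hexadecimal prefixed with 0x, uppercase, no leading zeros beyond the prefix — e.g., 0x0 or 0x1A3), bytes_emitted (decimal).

Answer: 3 0xA3F6 0

Derivation:
After char 0 ('K'=10): chars_in_quartet=1 acc=0xA bytes_emitted=0
After char 1 ('P'=15): chars_in_quartet=2 acc=0x28F bytes_emitted=0
After char 2 ('2'=54): chars_in_quartet=3 acc=0xA3F6 bytes_emitted=0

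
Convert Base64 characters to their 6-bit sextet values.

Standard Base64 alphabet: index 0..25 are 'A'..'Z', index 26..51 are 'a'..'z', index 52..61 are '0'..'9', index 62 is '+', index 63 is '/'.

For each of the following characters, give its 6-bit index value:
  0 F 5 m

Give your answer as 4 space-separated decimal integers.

Answer: 52 5 57 38

Derivation:
'0': 0..9 range, 52 + ord('0') − ord('0') = 52
'F': A..Z range, ord('F') − ord('A') = 5
'5': 0..9 range, 52 + ord('5') − ord('0') = 57
'm': a..z range, 26 + ord('m') − ord('a') = 38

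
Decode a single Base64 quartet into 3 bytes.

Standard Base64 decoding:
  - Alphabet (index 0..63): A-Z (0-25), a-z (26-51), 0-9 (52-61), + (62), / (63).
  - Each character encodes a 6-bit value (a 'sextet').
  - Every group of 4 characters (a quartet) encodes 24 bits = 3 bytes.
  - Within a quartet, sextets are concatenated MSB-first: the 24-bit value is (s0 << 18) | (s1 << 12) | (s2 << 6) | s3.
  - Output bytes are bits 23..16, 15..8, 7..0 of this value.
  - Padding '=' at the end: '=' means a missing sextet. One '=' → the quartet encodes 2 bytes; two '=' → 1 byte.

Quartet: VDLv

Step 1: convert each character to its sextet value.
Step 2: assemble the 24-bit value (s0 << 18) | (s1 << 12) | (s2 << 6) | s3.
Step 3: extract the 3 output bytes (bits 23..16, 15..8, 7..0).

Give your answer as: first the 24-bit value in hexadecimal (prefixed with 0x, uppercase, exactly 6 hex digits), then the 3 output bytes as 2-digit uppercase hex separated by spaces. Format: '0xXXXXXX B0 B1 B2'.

Answer: 0x5432EF 54 32 EF

Derivation:
Sextets: V=21, D=3, L=11, v=47
24-bit: (21<<18) | (3<<12) | (11<<6) | 47
      = 0x540000 | 0x003000 | 0x0002C0 | 0x00002F
      = 0x5432EF
Bytes: (v>>16)&0xFF=54, (v>>8)&0xFF=32, v&0xFF=EF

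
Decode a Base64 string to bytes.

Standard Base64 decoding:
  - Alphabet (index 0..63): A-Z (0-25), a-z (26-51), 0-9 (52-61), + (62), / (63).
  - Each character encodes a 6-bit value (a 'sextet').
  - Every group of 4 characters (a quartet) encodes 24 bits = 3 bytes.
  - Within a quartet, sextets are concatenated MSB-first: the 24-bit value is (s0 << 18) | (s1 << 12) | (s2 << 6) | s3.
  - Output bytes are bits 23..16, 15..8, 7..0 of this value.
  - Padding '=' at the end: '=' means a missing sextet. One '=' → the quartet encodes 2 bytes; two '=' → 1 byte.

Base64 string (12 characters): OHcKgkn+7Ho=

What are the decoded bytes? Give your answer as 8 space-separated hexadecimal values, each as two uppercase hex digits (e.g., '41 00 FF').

Answer: 38 77 0A 82 49 FE EC 7A

Derivation:
After char 0 ('O'=14): chars_in_quartet=1 acc=0xE bytes_emitted=0
After char 1 ('H'=7): chars_in_quartet=2 acc=0x387 bytes_emitted=0
After char 2 ('c'=28): chars_in_quartet=3 acc=0xE1DC bytes_emitted=0
After char 3 ('K'=10): chars_in_quartet=4 acc=0x38770A -> emit 38 77 0A, reset; bytes_emitted=3
After char 4 ('g'=32): chars_in_quartet=1 acc=0x20 bytes_emitted=3
After char 5 ('k'=36): chars_in_quartet=2 acc=0x824 bytes_emitted=3
After char 6 ('n'=39): chars_in_quartet=3 acc=0x20927 bytes_emitted=3
After char 7 ('+'=62): chars_in_quartet=4 acc=0x8249FE -> emit 82 49 FE, reset; bytes_emitted=6
After char 8 ('7'=59): chars_in_quartet=1 acc=0x3B bytes_emitted=6
After char 9 ('H'=7): chars_in_quartet=2 acc=0xEC7 bytes_emitted=6
After char 10 ('o'=40): chars_in_quartet=3 acc=0x3B1E8 bytes_emitted=6
Padding '=': partial quartet acc=0x3B1E8 -> emit EC 7A; bytes_emitted=8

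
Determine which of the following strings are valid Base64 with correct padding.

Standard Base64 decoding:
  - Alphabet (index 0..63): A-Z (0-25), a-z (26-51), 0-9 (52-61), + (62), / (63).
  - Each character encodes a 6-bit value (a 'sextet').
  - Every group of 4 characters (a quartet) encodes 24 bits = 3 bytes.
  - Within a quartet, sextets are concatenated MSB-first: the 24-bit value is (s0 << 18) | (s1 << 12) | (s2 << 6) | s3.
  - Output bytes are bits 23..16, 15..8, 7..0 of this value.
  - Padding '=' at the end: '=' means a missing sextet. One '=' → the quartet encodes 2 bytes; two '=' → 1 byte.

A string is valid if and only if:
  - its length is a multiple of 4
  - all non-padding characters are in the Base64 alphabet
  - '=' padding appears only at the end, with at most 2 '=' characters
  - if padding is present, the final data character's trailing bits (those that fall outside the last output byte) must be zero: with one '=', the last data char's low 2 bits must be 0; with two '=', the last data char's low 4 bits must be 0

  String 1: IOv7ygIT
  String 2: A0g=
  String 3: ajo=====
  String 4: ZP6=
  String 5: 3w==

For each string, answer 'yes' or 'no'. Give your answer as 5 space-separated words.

String 1: 'IOv7ygIT' → valid
String 2: 'A0g=' → valid
String 3: 'ajo=====' → invalid (5 pad chars (max 2))
String 4: 'ZP6=' → invalid (bad trailing bits)
String 5: '3w==' → valid

Answer: yes yes no no yes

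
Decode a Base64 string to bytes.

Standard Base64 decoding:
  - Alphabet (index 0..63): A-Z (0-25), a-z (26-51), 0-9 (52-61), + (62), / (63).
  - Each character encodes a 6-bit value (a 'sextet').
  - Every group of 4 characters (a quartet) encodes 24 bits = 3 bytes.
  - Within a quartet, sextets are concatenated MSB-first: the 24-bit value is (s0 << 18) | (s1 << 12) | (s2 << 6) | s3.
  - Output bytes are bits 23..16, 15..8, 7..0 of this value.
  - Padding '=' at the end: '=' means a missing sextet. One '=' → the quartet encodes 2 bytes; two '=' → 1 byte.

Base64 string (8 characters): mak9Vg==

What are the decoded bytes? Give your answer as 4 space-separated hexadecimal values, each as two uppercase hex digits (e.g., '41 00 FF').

After char 0 ('m'=38): chars_in_quartet=1 acc=0x26 bytes_emitted=0
After char 1 ('a'=26): chars_in_quartet=2 acc=0x99A bytes_emitted=0
After char 2 ('k'=36): chars_in_quartet=3 acc=0x266A4 bytes_emitted=0
After char 3 ('9'=61): chars_in_quartet=4 acc=0x99A93D -> emit 99 A9 3D, reset; bytes_emitted=3
After char 4 ('V'=21): chars_in_quartet=1 acc=0x15 bytes_emitted=3
After char 5 ('g'=32): chars_in_quartet=2 acc=0x560 bytes_emitted=3
Padding '==': partial quartet acc=0x560 -> emit 56; bytes_emitted=4

Answer: 99 A9 3D 56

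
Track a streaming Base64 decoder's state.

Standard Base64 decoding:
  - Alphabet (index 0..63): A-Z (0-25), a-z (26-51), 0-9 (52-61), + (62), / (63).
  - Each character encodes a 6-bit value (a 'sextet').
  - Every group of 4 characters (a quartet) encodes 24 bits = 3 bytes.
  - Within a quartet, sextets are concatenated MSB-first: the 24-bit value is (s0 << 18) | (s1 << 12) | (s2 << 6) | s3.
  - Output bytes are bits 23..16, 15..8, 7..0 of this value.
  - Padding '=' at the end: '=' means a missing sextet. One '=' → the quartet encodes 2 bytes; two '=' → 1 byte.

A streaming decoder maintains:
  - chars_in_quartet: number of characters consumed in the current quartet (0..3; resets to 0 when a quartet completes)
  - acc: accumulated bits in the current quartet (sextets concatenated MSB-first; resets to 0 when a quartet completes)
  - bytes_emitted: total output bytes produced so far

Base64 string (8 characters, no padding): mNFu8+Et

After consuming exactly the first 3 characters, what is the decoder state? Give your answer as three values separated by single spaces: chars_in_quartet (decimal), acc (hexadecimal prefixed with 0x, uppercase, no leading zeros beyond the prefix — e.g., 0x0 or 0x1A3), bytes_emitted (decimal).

After char 0 ('m'=38): chars_in_quartet=1 acc=0x26 bytes_emitted=0
After char 1 ('N'=13): chars_in_quartet=2 acc=0x98D bytes_emitted=0
After char 2 ('F'=5): chars_in_quartet=3 acc=0x26345 bytes_emitted=0

Answer: 3 0x26345 0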